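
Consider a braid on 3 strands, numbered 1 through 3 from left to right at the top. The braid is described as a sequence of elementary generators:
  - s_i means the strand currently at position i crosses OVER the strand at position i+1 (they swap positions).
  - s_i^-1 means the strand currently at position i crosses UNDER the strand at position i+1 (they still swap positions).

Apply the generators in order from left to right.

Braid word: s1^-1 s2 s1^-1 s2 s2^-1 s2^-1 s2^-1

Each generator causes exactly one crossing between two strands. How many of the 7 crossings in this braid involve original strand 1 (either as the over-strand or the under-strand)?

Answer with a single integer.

Gen 1: crossing 1x2. Involves strand 1? yes. Count so far: 1
Gen 2: crossing 1x3. Involves strand 1? yes. Count so far: 2
Gen 3: crossing 2x3. Involves strand 1? no. Count so far: 2
Gen 4: crossing 2x1. Involves strand 1? yes. Count so far: 3
Gen 5: crossing 1x2. Involves strand 1? yes. Count so far: 4
Gen 6: crossing 2x1. Involves strand 1? yes. Count so far: 5
Gen 7: crossing 1x2. Involves strand 1? yes. Count so far: 6

Answer: 6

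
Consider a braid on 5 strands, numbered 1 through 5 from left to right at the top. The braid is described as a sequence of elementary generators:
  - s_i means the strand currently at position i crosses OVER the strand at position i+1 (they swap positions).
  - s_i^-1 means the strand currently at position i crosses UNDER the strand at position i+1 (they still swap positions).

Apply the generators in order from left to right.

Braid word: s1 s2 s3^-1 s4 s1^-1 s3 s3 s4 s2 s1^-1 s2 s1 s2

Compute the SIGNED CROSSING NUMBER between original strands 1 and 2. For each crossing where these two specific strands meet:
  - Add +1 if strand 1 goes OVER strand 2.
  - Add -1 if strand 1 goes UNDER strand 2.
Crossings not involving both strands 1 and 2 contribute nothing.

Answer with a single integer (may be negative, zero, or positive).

Answer: 1

Derivation:
Gen 1: 1 over 2. Both 1&2? yes. Contrib: +1. Sum: 1
Gen 2: crossing 1x3. Both 1&2? no. Sum: 1
Gen 3: crossing 1x4. Both 1&2? no. Sum: 1
Gen 4: crossing 1x5. Both 1&2? no. Sum: 1
Gen 5: crossing 2x3. Both 1&2? no. Sum: 1
Gen 6: crossing 4x5. Both 1&2? no. Sum: 1
Gen 7: crossing 5x4. Both 1&2? no. Sum: 1
Gen 8: crossing 5x1. Both 1&2? no. Sum: 1
Gen 9: crossing 2x4. Both 1&2? no. Sum: 1
Gen 10: crossing 3x4. Both 1&2? no. Sum: 1
Gen 11: crossing 3x2. Both 1&2? no. Sum: 1
Gen 12: crossing 4x2. Both 1&2? no. Sum: 1
Gen 13: crossing 4x3. Both 1&2? no. Sum: 1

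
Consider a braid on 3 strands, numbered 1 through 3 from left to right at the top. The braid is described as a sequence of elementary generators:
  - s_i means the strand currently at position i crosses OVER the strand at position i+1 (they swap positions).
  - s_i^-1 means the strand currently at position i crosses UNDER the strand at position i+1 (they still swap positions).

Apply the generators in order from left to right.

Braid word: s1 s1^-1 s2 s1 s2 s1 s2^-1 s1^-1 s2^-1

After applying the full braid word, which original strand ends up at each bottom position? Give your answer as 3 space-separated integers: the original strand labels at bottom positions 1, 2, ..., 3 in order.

Gen 1 (s1): strand 1 crosses over strand 2. Perm now: [2 1 3]
Gen 2 (s1^-1): strand 2 crosses under strand 1. Perm now: [1 2 3]
Gen 3 (s2): strand 2 crosses over strand 3. Perm now: [1 3 2]
Gen 4 (s1): strand 1 crosses over strand 3. Perm now: [3 1 2]
Gen 5 (s2): strand 1 crosses over strand 2. Perm now: [3 2 1]
Gen 6 (s1): strand 3 crosses over strand 2. Perm now: [2 3 1]
Gen 7 (s2^-1): strand 3 crosses under strand 1. Perm now: [2 1 3]
Gen 8 (s1^-1): strand 2 crosses under strand 1. Perm now: [1 2 3]
Gen 9 (s2^-1): strand 2 crosses under strand 3. Perm now: [1 3 2]

Answer: 1 3 2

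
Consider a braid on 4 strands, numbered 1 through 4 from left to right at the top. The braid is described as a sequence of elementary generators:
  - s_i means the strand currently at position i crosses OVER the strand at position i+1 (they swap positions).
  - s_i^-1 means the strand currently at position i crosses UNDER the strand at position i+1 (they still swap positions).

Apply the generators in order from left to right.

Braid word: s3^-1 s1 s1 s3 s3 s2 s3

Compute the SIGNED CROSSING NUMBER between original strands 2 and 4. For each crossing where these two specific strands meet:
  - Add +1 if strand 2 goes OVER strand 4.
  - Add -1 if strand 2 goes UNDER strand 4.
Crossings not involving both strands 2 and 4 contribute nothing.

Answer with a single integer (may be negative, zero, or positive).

Answer: 1

Derivation:
Gen 1: crossing 3x4. Both 2&4? no. Sum: 0
Gen 2: crossing 1x2. Both 2&4? no. Sum: 0
Gen 3: crossing 2x1. Both 2&4? no. Sum: 0
Gen 4: crossing 4x3. Both 2&4? no. Sum: 0
Gen 5: crossing 3x4. Both 2&4? no. Sum: 0
Gen 6: 2 over 4. Both 2&4? yes. Contrib: +1. Sum: 1
Gen 7: crossing 2x3. Both 2&4? no. Sum: 1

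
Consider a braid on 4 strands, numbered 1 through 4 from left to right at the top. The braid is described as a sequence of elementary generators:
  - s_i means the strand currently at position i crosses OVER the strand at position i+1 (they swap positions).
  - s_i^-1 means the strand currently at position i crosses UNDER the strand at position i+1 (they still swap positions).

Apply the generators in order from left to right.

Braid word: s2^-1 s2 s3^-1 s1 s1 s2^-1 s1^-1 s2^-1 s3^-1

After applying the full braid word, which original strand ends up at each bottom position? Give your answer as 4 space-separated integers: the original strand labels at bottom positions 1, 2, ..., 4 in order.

Answer: 4 2 3 1

Derivation:
Gen 1 (s2^-1): strand 2 crosses under strand 3. Perm now: [1 3 2 4]
Gen 2 (s2): strand 3 crosses over strand 2. Perm now: [1 2 3 4]
Gen 3 (s3^-1): strand 3 crosses under strand 4. Perm now: [1 2 4 3]
Gen 4 (s1): strand 1 crosses over strand 2. Perm now: [2 1 4 3]
Gen 5 (s1): strand 2 crosses over strand 1. Perm now: [1 2 4 3]
Gen 6 (s2^-1): strand 2 crosses under strand 4. Perm now: [1 4 2 3]
Gen 7 (s1^-1): strand 1 crosses under strand 4. Perm now: [4 1 2 3]
Gen 8 (s2^-1): strand 1 crosses under strand 2. Perm now: [4 2 1 3]
Gen 9 (s3^-1): strand 1 crosses under strand 3. Perm now: [4 2 3 1]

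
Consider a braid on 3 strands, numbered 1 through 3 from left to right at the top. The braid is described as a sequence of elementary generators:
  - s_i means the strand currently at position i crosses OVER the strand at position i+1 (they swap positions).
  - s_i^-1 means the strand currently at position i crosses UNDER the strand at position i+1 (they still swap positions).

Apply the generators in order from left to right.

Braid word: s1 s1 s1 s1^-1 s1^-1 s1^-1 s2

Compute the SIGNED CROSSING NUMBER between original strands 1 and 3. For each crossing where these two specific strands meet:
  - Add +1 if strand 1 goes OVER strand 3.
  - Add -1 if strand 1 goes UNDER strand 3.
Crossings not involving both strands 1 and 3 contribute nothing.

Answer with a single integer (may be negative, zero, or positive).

Answer: 0

Derivation:
Gen 1: crossing 1x2. Both 1&3? no. Sum: 0
Gen 2: crossing 2x1. Both 1&3? no. Sum: 0
Gen 3: crossing 1x2. Both 1&3? no. Sum: 0
Gen 4: crossing 2x1. Both 1&3? no. Sum: 0
Gen 5: crossing 1x2. Both 1&3? no. Sum: 0
Gen 6: crossing 2x1. Both 1&3? no. Sum: 0
Gen 7: crossing 2x3. Both 1&3? no. Sum: 0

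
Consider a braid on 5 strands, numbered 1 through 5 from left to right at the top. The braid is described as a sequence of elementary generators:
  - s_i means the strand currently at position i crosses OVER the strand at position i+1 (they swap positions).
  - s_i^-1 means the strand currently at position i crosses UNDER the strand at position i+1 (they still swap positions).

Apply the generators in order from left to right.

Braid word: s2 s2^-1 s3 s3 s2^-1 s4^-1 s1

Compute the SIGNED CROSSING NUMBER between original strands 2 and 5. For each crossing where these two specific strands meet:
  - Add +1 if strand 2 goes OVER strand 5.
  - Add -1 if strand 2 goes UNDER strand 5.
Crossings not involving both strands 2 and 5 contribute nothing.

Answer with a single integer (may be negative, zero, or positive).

Answer: 0

Derivation:
Gen 1: crossing 2x3. Both 2&5? no. Sum: 0
Gen 2: crossing 3x2. Both 2&5? no. Sum: 0
Gen 3: crossing 3x4. Both 2&5? no. Sum: 0
Gen 4: crossing 4x3. Both 2&5? no. Sum: 0
Gen 5: crossing 2x3. Both 2&5? no. Sum: 0
Gen 6: crossing 4x5. Both 2&5? no. Sum: 0
Gen 7: crossing 1x3. Both 2&5? no. Sum: 0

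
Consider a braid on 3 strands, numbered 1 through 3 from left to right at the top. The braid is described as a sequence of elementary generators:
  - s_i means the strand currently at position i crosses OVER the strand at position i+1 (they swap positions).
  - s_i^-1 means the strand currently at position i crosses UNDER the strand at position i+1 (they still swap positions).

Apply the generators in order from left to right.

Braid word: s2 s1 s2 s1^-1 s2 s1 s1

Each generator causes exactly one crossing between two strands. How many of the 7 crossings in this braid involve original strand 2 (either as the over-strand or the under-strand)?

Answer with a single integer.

Answer: 5

Derivation:
Gen 1: crossing 2x3. Involves strand 2? yes. Count so far: 1
Gen 2: crossing 1x3. Involves strand 2? no. Count so far: 1
Gen 3: crossing 1x2. Involves strand 2? yes. Count so far: 2
Gen 4: crossing 3x2. Involves strand 2? yes. Count so far: 3
Gen 5: crossing 3x1. Involves strand 2? no. Count so far: 3
Gen 6: crossing 2x1. Involves strand 2? yes. Count so far: 4
Gen 7: crossing 1x2. Involves strand 2? yes. Count so far: 5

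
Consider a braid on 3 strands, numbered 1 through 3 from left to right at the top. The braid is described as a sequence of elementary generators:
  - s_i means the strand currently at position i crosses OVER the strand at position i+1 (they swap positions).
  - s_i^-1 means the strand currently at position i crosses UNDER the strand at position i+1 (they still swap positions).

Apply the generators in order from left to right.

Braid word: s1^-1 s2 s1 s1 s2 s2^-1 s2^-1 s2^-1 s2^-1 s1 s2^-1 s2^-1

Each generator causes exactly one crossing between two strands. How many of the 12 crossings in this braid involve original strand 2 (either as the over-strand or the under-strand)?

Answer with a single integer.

Gen 1: crossing 1x2. Involves strand 2? yes. Count so far: 1
Gen 2: crossing 1x3. Involves strand 2? no. Count so far: 1
Gen 3: crossing 2x3. Involves strand 2? yes. Count so far: 2
Gen 4: crossing 3x2. Involves strand 2? yes. Count so far: 3
Gen 5: crossing 3x1. Involves strand 2? no. Count so far: 3
Gen 6: crossing 1x3. Involves strand 2? no. Count so far: 3
Gen 7: crossing 3x1. Involves strand 2? no. Count so far: 3
Gen 8: crossing 1x3. Involves strand 2? no. Count so far: 3
Gen 9: crossing 3x1. Involves strand 2? no. Count so far: 3
Gen 10: crossing 2x1. Involves strand 2? yes. Count so far: 4
Gen 11: crossing 2x3. Involves strand 2? yes. Count so far: 5
Gen 12: crossing 3x2. Involves strand 2? yes. Count so far: 6

Answer: 6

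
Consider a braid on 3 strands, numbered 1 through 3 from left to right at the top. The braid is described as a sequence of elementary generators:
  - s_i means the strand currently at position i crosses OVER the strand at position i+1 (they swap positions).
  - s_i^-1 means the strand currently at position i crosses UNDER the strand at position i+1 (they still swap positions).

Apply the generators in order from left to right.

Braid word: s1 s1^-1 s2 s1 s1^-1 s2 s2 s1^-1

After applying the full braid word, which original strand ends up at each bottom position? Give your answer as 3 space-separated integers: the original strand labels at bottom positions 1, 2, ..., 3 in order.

Gen 1 (s1): strand 1 crosses over strand 2. Perm now: [2 1 3]
Gen 2 (s1^-1): strand 2 crosses under strand 1. Perm now: [1 2 3]
Gen 3 (s2): strand 2 crosses over strand 3. Perm now: [1 3 2]
Gen 4 (s1): strand 1 crosses over strand 3. Perm now: [3 1 2]
Gen 5 (s1^-1): strand 3 crosses under strand 1. Perm now: [1 3 2]
Gen 6 (s2): strand 3 crosses over strand 2. Perm now: [1 2 3]
Gen 7 (s2): strand 2 crosses over strand 3. Perm now: [1 3 2]
Gen 8 (s1^-1): strand 1 crosses under strand 3. Perm now: [3 1 2]

Answer: 3 1 2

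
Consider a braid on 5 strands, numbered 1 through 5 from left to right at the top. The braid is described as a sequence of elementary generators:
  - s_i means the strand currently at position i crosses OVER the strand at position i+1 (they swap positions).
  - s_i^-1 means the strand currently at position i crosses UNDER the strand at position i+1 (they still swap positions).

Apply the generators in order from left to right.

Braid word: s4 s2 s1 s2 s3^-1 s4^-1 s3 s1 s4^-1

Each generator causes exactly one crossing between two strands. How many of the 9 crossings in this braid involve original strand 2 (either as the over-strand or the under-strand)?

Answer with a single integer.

Answer: 3

Derivation:
Gen 1: crossing 4x5. Involves strand 2? no. Count so far: 0
Gen 2: crossing 2x3. Involves strand 2? yes. Count so far: 1
Gen 3: crossing 1x3. Involves strand 2? no. Count so far: 1
Gen 4: crossing 1x2. Involves strand 2? yes. Count so far: 2
Gen 5: crossing 1x5. Involves strand 2? no. Count so far: 2
Gen 6: crossing 1x4. Involves strand 2? no. Count so far: 2
Gen 7: crossing 5x4. Involves strand 2? no. Count so far: 2
Gen 8: crossing 3x2. Involves strand 2? yes. Count so far: 3
Gen 9: crossing 5x1. Involves strand 2? no. Count so far: 3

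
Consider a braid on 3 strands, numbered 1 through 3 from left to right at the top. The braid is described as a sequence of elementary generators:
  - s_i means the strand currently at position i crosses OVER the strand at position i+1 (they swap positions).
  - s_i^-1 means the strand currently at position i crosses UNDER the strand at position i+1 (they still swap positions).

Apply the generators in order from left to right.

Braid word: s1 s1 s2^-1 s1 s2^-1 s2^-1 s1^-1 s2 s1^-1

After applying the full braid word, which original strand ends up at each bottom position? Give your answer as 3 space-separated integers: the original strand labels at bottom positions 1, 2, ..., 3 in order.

Gen 1 (s1): strand 1 crosses over strand 2. Perm now: [2 1 3]
Gen 2 (s1): strand 2 crosses over strand 1. Perm now: [1 2 3]
Gen 3 (s2^-1): strand 2 crosses under strand 3. Perm now: [1 3 2]
Gen 4 (s1): strand 1 crosses over strand 3. Perm now: [3 1 2]
Gen 5 (s2^-1): strand 1 crosses under strand 2. Perm now: [3 2 1]
Gen 6 (s2^-1): strand 2 crosses under strand 1. Perm now: [3 1 2]
Gen 7 (s1^-1): strand 3 crosses under strand 1. Perm now: [1 3 2]
Gen 8 (s2): strand 3 crosses over strand 2. Perm now: [1 2 3]
Gen 9 (s1^-1): strand 1 crosses under strand 2. Perm now: [2 1 3]

Answer: 2 1 3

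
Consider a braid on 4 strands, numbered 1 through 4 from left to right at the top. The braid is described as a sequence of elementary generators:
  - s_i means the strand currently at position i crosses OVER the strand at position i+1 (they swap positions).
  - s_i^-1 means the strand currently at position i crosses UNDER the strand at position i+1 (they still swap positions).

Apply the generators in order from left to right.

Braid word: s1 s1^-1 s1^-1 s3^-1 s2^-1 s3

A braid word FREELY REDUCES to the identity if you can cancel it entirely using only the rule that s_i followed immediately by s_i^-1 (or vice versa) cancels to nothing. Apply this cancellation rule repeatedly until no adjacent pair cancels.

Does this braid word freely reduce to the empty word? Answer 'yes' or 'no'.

Answer: no

Derivation:
Gen 1 (s1): push. Stack: [s1]
Gen 2 (s1^-1): cancels prior s1. Stack: []
Gen 3 (s1^-1): push. Stack: [s1^-1]
Gen 4 (s3^-1): push. Stack: [s1^-1 s3^-1]
Gen 5 (s2^-1): push. Stack: [s1^-1 s3^-1 s2^-1]
Gen 6 (s3): push. Stack: [s1^-1 s3^-1 s2^-1 s3]
Reduced word: s1^-1 s3^-1 s2^-1 s3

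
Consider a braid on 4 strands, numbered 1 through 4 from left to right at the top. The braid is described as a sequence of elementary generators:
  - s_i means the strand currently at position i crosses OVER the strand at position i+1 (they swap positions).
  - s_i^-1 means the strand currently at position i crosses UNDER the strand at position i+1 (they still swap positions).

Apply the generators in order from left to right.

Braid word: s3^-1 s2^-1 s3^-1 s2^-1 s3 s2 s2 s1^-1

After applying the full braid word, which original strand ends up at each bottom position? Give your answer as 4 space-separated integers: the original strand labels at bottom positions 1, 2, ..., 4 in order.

Gen 1 (s3^-1): strand 3 crosses under strand 4. Perm now: [1 2 4 3]
Gen 2 (s2^-1): strand 2 crosses under strand 4. Perm now: [1 4 2 3]
Gen 3 (s3^-1): strand 2 crosses under strand 3. Perm now: [1 4 3 2]
Gen 4 (s2^-1): strand 4 crosses under strand 3. Perm now: [1 3 4 2]
Gen 5 (s3): strand 4 crosses over strand 2. Perm now: [1 3 2 4]
Gen 6 (s2): strand 3 crosses over strand 2. Perm now: [1 2 3 4]
Gen 7 (s2): strand 2 crosses over strand 3. Perm now: [1 3 2 4]
Gen 8 (s1^-1): strand 1 crosses under strand 3. Perm now: [3 1 2 4]

Answer: 3 1 2 4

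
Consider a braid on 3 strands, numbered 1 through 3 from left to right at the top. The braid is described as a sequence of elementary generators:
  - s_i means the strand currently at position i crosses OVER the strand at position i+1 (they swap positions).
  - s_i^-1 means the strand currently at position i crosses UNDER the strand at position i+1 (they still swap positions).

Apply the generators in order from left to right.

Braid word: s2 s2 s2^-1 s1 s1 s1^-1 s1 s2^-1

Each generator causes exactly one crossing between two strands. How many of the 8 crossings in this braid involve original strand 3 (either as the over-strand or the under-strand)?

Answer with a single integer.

Gen 1: crossing 2x3. Involves strand 3? yes. Count so far: 1
Gen 2: crossing 3x2. Involves strand 3? yes. Count so far: 2
Gen 3: crossing 2x3. Involves strand 3? yes. Count so far: 3
Gen 4: crossing 1x3. Involves strand 3? yes. Count so far: 4
Gen 5: crossing 3x1. Involves strand 3? yes. Count so far: 5
Gen 6: crossing 1x3. Involves strand 3? yes. Count so far: 6
Gen 7: crossing 3x1. Involves strand 3? yes. Count so far: 7
Gen 8: crossing 3x2. Involves strand 3? yes. Count so far: 8

Answer: 8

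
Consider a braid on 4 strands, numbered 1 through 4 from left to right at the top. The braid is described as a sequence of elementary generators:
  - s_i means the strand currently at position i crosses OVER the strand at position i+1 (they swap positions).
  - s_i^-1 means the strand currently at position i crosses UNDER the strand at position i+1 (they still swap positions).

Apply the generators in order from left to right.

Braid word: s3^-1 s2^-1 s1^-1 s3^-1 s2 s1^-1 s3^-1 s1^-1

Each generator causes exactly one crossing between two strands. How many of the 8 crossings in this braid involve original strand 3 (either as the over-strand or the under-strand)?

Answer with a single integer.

Answer: 5

Derivation:
Gen 1: crossing 3x4. Involves strand 3? yes. Count so far: 1
Gen 2: crossing 2x4. Involves strand 3? no. Count so far: 1
Gen 3: crossing 1x4. Involves strand 3? no. Count so far: 1
Gen 4: crossing 2x3. Involves strand 3? yes. Count so far: 2
Gen 5: crossing 1x3. Involves strand 3? yes. Count so far: 3
Gen 6: crossing 4x3. Involves strand 3? yes. Count so far: 4
Gen 7: crossing 1x2. Involves strand 3? no. Count so far: 4
Gen 8: crossing 3x4. Involves strand 3? yes. Count so far: 5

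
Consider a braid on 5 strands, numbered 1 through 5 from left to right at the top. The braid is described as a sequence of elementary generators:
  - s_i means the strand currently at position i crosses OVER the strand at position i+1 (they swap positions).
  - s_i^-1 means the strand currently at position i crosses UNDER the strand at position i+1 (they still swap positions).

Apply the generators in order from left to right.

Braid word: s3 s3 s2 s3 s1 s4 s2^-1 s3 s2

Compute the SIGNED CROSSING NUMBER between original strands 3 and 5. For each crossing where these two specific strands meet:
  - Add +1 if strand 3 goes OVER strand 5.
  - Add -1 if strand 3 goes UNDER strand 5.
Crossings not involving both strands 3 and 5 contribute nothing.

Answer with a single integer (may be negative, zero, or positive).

Answer: 0

Derivation:
Gen 1: crossing 3x4. Both 3&5? no. Sum: 0
Gen 2: crossing 4x3. Both 3&5? no. Sum: 0
Gen 3: crossing 2x3. Both 3&5? no. Sum: 0
Gen 4: crossing 2x4. Both 3&5? no. Sum: 0
Gen 5: crossing 1x3. Both 3&5? no. Sum: 0
Gen 6: crossing 2x5. Both 3&5? no. Sum: 0
Gen 7: crossing 1x4. Both 3&5? no. Sum: 0
Gen 8: crossing 1x5. Both 3&5? no. Sum: 0
Gen 9: crossing 4x5. Both 3&5? no. Sum: 0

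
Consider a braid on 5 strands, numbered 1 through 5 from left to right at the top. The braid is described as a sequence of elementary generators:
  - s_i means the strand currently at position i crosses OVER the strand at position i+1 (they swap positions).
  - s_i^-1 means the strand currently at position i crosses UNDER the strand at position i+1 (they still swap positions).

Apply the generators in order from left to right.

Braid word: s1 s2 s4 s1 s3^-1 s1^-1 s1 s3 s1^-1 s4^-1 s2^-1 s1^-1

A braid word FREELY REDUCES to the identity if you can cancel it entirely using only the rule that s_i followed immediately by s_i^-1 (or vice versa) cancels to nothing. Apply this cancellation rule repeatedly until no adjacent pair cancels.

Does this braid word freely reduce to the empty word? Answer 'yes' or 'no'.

Gen 1 (s1): push. Stack: [s1]
Gen 2 (s2): push. Stack: [s1 s2]
Gen 3 (s4): push. Stack: [s1 s2 s4]
Gen 4 (s1): push. Stack: [s1 s2 s4 s1]
Gen 5 (s3^-1): push. Stack: [s1 s2 s4 s1 s3^-1]
Gen 6 (s1^-1): push. Stack: [s1 s2 s4 s1 s3^-1 s1^-1]
Gen 7 (s1): cancels prior s1^-1. Stack: [s1 s2 s4 s1 s3^-1]
Gen 8 (s3): cancels prior s3^-1. Stack: [s1 s2 s4 s1]
Gen 9 (s1^-1): cancels prior s1. Stack: [s1 s2 s4]
Gen 10 (s4^-1): cancels prior s4. Stack: [s1 s2]
Gen 11 (s2^-1): cancels prior s2. Stack: [s1]
Gen 12 (s1^-1): cancels prior s1. Stack: []
Reduced word: (empty)

Answer: yes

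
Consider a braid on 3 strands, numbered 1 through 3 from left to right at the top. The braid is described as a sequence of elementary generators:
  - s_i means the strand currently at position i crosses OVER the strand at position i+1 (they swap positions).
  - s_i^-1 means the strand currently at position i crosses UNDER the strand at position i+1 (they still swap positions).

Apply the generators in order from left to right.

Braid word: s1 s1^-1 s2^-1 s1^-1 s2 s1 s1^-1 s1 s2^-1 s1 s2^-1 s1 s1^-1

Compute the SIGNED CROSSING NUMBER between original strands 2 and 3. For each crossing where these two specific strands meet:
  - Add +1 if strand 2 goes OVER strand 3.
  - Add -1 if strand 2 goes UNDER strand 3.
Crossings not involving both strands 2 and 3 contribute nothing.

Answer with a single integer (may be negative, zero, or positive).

Answer: -5

Derivation:
Gen 1: crossing 1x2. Both 2&3? no. Sum: 0
Gen 2: crossing 2x1. Both 2&3? no. Sum: 0
Gen 3: 2 under 3. Both 2&3? yes. Contrib: -1. Sum: -1
Gen 4: crossing 1x3. Both 2&3? no. Sum: -1
Gen 5: crossing 1x2. Both 2&3? no. Sum: -1
Gen 6: 3 over 2. Both 2&3? yes. Contrib: -1. Sum: -2
Gen 7: 2 under 3. Both 2&3? yes. Contrib: -1. Sum: -3
Gen 8: 3 over 2. Both 2&3? yes. Contrib: -1. Sum: -4
Gen 9: crossing 3x1. Both 2&3? no. Sum: -4
Gen 10: crossing 2x1. Both 2&3? no. Sum: -4
Gen 11: 2 under 3. Both 2&3? yes. Contrib: -1. Sum: -5
Gen 12: crossing 1x3. Both 2&3? no. Sum: -5
Gen 13: crossing 3x1. Both 2&3? no. Sum: -5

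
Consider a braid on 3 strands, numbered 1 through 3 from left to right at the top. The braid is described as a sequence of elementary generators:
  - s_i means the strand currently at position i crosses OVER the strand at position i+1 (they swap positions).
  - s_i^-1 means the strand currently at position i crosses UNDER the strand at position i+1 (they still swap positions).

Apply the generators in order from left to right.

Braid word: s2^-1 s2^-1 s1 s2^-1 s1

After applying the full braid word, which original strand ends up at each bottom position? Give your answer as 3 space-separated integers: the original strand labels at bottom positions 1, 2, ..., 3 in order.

Gen 1 (s2^-1): strand 2 crosses under strand 3. Perm now: [1 3 2]
Gen 2 (s2^-1): strand 3 crosses under strand 2. Perm now: [1 2 3]
Gen 3 (s1): strand 1 crosses over strand 2. Perm now: [2 1 3]
Gen 4 (s2^-1): strand 1 crosses under strand 3. Perm now: [2 3 1]
Gen 5 (s1): strand 2 crosses over strand 3. Perm now: [3 2 1]

Answer: 3 2 1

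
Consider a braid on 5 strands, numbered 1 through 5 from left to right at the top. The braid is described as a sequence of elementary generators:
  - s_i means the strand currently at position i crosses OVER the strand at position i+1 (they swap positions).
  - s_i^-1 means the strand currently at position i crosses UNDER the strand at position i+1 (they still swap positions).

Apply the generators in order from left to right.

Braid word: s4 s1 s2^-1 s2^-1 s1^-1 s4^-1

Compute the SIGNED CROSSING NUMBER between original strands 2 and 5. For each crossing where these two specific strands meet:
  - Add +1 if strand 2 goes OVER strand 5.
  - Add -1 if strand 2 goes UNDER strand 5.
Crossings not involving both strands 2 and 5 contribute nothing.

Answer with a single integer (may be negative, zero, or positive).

Gen 1: crossing 4x5. Both 2&5? no. Sum: 0
Gen 2: crossing 1x2. Both 2&5? no. Sum: 0
Gen 3: crossing 1x3. Both 2&5? no. Sum: 0
Gen 4: crossing 3x1. Both 2&5? no. Sum: 0
Gen 5: crossing 2x1. Both 2&5? no. Sum: 0
Gen 6: crossing 5x4. Both 2&5? no. Sum: 0

Answer: 0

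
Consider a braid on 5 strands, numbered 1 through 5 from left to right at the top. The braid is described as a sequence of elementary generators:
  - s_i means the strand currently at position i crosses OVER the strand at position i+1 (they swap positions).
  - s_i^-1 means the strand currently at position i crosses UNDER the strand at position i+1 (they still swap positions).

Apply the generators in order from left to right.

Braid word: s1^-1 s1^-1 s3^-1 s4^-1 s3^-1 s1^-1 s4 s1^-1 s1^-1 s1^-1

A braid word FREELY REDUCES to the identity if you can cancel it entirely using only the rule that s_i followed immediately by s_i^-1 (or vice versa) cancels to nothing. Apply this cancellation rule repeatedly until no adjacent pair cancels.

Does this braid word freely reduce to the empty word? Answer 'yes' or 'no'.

Gen 1 (s1^-1): push. Stack: [s1^-1]
Gen 2 (s1^-1): push. Stack: [s1^-1 s1^-1]
Gen 3 (s3^-1): push. Stack: [s1^-1 s1^-1 s3^-1]
Gen 4 (s4^-1): push. Stack: [s1^-1 s1^-1 s3^-1 s4^-1]
Gen 5 (s3^-1): push. Stack: [s1^-1 s1^-1 s3^-1 s4^-1 s3^-1]
Gen 6 (s1^-1): push. Stack: [s1^-1 s1^-1 s3^-1 s4^-1 s3^-1 s1^-1]
Gen 7 (s4): push. Stack: [s1^-1 s1^-1 s3^-1 s4^-1 s3^-1 s1^-1 s4]
Gen 8 (s1^-1): push. Stack: [s1^-1 s1^-1 s3^-1 s4^-1 s3^-1 s1^-1 s4 s1^-1]
Gen 9 (s1^-1): push. Stack: [s1^-1 s1^-1 s3^-1 s4^-1 s3^-1 s1^-1 s4 s1^-1 s1^-1]
Gen 10 (s1^-1): push. Stack: [s1^-1 s1^-1 s3^-1 s4^-1 s3^-1 s1^-1 s4 s1^-1 s1^-1 s1^-1]
Reduced word: s1^-1 s1^-1 s3^-1 s4^-1 s3^-1 s1^-1 s4 s1^-1 s1^-1 s1^-1

Answer: no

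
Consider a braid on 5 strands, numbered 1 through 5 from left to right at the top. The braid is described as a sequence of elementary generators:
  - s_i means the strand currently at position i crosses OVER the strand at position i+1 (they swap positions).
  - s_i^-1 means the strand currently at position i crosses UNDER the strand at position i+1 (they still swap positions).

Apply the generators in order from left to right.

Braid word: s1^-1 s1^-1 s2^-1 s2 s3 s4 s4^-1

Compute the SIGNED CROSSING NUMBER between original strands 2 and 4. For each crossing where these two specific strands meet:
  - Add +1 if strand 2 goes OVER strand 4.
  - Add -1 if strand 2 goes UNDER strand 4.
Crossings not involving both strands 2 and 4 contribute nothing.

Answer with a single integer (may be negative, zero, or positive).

Gen 1: crossing 1x2. Both 2&4? no. Sum: 0
Gen 2: crossing 2x1. Both 2&4? no. Sum: 0
Gen 3: crossing 2x3. Both 2&4? no. Sum: 0
Gen 4: crossing 3x2. Both 2&4? no. Sum: 0
Gen 5: crossing 3x4. Both 2&4? no. Sum: 0
Gen 6: crossing 3x5. Both 2&4? no. Sum: 0
Gen 7: crossing 5x3. Both 2&4? no. Sum: 0

Answer: 0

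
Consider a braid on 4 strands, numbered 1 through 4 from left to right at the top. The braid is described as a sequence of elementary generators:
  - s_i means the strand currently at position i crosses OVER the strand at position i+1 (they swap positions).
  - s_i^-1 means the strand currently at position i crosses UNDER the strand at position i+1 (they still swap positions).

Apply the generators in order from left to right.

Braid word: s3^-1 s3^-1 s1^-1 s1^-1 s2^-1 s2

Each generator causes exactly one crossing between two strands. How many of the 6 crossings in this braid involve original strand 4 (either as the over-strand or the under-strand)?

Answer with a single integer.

Gen 1: crossing 3x4. Involves strand 4? yes. Count so far: 1
Gen 2: crossing 4x3. Involves strand 4? yes. Count so far: 2
Gen 3: crossing 1x2. Involves strand 4? no. Count so far: 2
Gen 4: crossing 2x1. Involves strand 4? no. Count so far: 2
Gen 5: crossing 2x3. Involves strand 4? no. Count so far: 2
Gen 6: crossing 3x2. Involves strand 4? no. Count so far: 2

Answer: 2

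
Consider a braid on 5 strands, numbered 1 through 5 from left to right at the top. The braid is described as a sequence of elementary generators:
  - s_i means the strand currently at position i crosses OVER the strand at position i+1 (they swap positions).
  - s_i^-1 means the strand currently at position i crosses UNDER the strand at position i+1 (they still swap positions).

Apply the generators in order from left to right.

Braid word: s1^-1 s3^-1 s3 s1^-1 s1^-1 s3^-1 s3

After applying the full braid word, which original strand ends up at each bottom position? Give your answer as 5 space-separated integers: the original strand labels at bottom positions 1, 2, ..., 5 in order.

Gen 1 (s1^-1): strand 1 crosses under strand 2. Perm now: [2 1 3 4 5]
Gen 2 (s3^-1): strand 3 crosses under strand 4. Perm now: [2 1 4 3 5]
Gen 3 (s3): strand 4 crosses over strand 3. Perm now: [2 1 3 4 5]
Gen 4 (s1^-1): strand 2 crosses under strand 1. Perm now: [1 2 3 4 5]
Gen 5 (s1^-1): strand 1 crosses under strand 2. Perm now: [2 1 3 4 5]
Gen 6 (s3^-1): strand 3 crosses under strand 4. Perm now: [2 1 4 3 5]
Gen 7 (s3): strand 4 crosses over strand 3. Perm now: [2 1 3 4 5]

Answer: 2 1 3 4 5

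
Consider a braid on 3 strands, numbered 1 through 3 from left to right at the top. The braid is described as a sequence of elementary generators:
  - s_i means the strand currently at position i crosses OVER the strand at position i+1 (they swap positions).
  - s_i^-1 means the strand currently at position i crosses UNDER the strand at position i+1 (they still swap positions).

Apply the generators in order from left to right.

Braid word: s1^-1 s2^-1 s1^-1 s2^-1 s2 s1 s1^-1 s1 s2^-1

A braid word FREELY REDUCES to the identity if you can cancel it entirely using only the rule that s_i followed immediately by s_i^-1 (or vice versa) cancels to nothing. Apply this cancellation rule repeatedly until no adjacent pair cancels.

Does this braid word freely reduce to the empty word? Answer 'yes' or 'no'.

Answer: no

Derivation:
Gen 1 (s1^-1): push. Stack: [s1^-1]
Gen 2 (s2^-1): push. Stack: [s1^-1 s2^-1]
Gen 3 (s1^-1): push. Stack: [s1^-1 s2^-1 s1^-1]
Gen 4 (s2^-1): push. Stack: [s1^-1 s2^-1 s1^-1 s2^-1]
Gen 5 (s2): cancels prior s2^-1. Stack: [s1^-1 s2^-1 s1^-1]
Gen 6 (s1): cancels prior s1^-1. Stack: [s1^-1 s2^-1]
Gen 7 (s1^-1): push. Stack: [s1^-1 s2^-1 s1^-1]
Gen 8 (s1): cancels prior s1^-1. Stack: [s1^-1 s2^-1]
Gen 9 (s2^-1): push. Stack: [s1^-1 s2^-1 s2^-1]
Reduced word: s1^-1 s2^-1 s2^-1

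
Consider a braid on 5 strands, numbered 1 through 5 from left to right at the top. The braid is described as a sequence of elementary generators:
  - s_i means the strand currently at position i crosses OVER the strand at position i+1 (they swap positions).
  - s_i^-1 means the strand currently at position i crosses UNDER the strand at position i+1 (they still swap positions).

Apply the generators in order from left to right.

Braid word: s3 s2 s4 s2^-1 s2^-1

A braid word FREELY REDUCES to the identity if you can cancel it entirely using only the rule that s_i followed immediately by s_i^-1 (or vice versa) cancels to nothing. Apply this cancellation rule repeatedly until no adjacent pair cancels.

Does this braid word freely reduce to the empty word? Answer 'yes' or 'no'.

Answer: no

Derivation:
Gen 1 (s3): push. Stack: [s3]
Gen 2 (s2): push. Stack: [s3 s2]
Gen 3 (s4): push. Stack: [s3 s2 s4]
Gen 4 (s2^-1): push. Stack: [s3 s2 s4 s2^-1]
Gen 5 (s2^-1): push. Stack: [s3 s2 s4 s2^-1 s2^-1]
Reduced word: s3 s2 s4 s2^-1 s2^-1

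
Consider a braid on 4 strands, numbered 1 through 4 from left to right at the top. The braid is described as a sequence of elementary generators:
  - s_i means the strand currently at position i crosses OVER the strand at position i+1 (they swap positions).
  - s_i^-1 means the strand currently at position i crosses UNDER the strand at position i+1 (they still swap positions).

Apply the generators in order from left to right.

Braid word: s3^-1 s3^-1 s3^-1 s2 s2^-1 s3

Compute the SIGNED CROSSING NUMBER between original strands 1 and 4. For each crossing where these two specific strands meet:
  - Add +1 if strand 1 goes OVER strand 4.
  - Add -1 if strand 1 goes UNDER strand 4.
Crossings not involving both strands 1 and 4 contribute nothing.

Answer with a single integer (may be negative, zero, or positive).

Answer: 0

Derivation:
Gen 1: crossing 3x4. Both 1&4? no. Sum: 0
Gen 2: crossing 4x3. Both 1&4? no. Sum: 0
Gen 3: crossing 3x4. Both 1&4? no. Sum: 0
Gen 4: crossing 2x4. Both 1&4? no. Sum: 0
Gen 5: crossing 4x2. Both 1&4? no. Sum: 0
Gen 6: crossing 4x3. Both 1&4? no. Sum: 0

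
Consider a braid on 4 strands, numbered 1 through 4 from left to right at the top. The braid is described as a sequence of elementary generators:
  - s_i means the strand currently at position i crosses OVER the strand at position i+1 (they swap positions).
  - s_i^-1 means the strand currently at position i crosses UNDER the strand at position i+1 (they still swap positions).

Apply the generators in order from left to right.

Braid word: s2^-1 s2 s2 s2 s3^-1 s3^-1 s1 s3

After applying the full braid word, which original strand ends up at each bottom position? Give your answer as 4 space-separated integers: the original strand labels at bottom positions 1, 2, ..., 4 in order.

Gen 1 (s2^-1): strand 2 crosses under strand 3. Perm now: [1 3 2 4]
Gen 2 (s2): strand 3 crosses over strand 2. Perm now: [1 2 3 4]
Gen 3 (s2): strand 2 crosses over strand 3. Perm now: [1 3 2 4]
Gen 4 (s2): strand 3 crosses over strand 2. Perm now: [1 2 3 4]
Gen 5 (s3^-1): strand 3 crosses under strand 4. Perm now: [1 2 4 3]
Gen 6 (s3^-1): strand 4 crosses under strand 3. Perm now: [1 2 3 4]
Gen 7 (s1): strand 1 crosses over strand 2. Perm now: [2 1 3 4]
Gen 8 (s3): strand 3 crosses over strand 4. Perm now: [2 1 4 3]

Answer: 2 1 4 3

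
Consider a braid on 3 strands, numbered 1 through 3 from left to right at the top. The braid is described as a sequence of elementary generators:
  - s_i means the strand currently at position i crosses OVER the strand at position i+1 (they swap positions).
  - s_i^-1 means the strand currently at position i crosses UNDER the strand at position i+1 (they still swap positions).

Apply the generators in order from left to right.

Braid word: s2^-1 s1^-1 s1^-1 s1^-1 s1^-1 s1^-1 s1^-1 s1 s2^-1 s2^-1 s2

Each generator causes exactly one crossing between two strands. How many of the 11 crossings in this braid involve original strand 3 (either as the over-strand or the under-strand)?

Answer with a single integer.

Gen 1: crossing 2x3. Involves strand 3? yes. Count so far: 1
Gen 2: crossing 1x3. Involves strand 3? yes. Count so far: 2
Gen 3: crossing 3x1. Involves strand 3? yes. Count so far: 3
Gen 4: crossing 1x3. Involves strand 3? yes. Count so far: 4
Gen 5: crossing 3x1. Involves strand 3? yes. Count so far: 5
Gen 6: crossing 1x3. Involves strand 3? yes. Count so far: 6
Gen 7: crossing 3x1. Involves strand 3? yes. Count so far: 7
Gen 8: crossing 1x3. Involves strand 3? yes. Count so far: 8
Gen 9: crossing 1x2. Involves strand 3? no. Count so far: 8
Gen 10: crossing 2x1. Involves strand 3? no. Count so far: 8
Gen 11: crossing 1x2. Involves strand 3? no. Count so far: 8

Answer: 8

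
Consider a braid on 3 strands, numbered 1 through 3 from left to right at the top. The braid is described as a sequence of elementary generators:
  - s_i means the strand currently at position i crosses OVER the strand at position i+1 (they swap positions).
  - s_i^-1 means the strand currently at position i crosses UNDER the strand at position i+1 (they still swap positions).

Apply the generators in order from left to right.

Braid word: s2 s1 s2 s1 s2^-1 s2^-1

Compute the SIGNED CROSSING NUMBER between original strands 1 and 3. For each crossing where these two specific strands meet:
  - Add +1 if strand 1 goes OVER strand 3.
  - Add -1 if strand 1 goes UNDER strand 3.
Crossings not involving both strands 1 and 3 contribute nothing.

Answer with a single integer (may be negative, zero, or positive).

Answer: 1

Derivation:
Gen 1: crossing 2x3. Both 1&3? no. Sum: 0
Gen 2: 1 over 3. Both 1&3? yes. Contrib: +1. Sum: 1
Gen 3: crossing 1x2. Both 1&3? no. Sum: 1
Gen 4: crossing 3x2. Both 1&3? no. Sum: 1
Gen 5: 3 under 1. Both 1&3? yes. Contrib: +1. Sum: 2
Gen 6: 1 under 3. Both 1&3? yes. Contrib: -1. Sum: 1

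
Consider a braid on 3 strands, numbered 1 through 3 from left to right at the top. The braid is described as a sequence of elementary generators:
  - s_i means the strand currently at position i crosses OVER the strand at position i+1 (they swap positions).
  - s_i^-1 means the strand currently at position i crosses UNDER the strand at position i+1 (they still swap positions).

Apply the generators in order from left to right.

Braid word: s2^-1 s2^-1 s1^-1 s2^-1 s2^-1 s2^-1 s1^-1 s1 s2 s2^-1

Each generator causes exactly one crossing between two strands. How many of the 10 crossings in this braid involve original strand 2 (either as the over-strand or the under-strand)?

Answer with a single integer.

Answer: 5

Derivation:
Gen 1: crossing 2x3. Involves strand 2? yes. Count so far: 1
Gen 2: crossing 3x2. Involves strand 2? yes. Count so far: 2
Gen 3: crossing 1x2. Involves strand 2? yes. Count so far: 3
Gen 4: crossing 1x3. Involves strand 2? no. Count so far: 3
Gen 5: crossing 3x1. Involves strand 2? no. Count so far: 3
Gen 6: crossing 1x3. Involves strand 2? no. Count so far: 3
Gen 7: crossing 2x3. Involves strand 2? yes. Count so far: 4
Gen 8: crossing 3x2. Involves strand 2? yes. Count so far: 5
Gen 9: crossing 3x1. Involves strand 2? no. Count so far: 5
Gen 10: crossing 1x3. Involves strand 2? no. Count so far: 5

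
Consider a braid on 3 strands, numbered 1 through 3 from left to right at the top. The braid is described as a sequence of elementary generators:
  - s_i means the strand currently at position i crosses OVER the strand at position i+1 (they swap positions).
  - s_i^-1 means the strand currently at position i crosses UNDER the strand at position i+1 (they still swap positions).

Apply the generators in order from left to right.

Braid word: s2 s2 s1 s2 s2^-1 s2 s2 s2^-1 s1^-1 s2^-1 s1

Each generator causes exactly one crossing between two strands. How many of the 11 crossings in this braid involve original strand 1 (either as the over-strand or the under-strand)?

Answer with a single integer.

Answer: 8

Derivation:
Gen 1: crossing 2x3. Involves strand 1? no. Count so far: 0
Gen 2: crossing 3x2. Involves strand 1? no. Count so far: 0
Gen 3: crossing 1x2. Involves strand 1? yes. Count so far: 1
Gen 4: crossing 1x3. Involves strand 1? yes. Count so far: 2
Gen 5: crossing 3x1. Involves strand 1? yes. Count so far: 3
Gen 6: crossing 1x3. Involves strand 1? yes. Count so far: 4
Gen 7: crossing 3x1. Involves strand 1? yes. Count so far: 5
Gen 8: crossing 1x3. Involves strand 1? yes. Count so far: 6
Gen 9: crossing 2x3. Involves strand 1? no. Count so far: 6
Gen 10: crossing 2x1. Involves strand 1? yes. Count so far: 7
Gen 11: crossing 3x1. Involves strand 1? yes. Count so far: 8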